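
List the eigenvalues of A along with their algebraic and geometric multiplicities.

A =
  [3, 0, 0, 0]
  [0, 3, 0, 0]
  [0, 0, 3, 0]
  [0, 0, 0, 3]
λ = 3: alg = 4, geom = 4

Step 1 — factor the characteristic polynomial to read off the algebraic multiplicities:
  χ_A(x) = (x - 3)^4

Step 2 — compute geometric multiplicities via the rank-nullity identity g(λ) = n − rank(A − λI):
  rank(A − (3)·I) = 0, so dim ker(A − (3)·I) = n − 0 = 4

Summary:
  λ = 3: algebraic multiplicity = 4, geometric multiplicity = 4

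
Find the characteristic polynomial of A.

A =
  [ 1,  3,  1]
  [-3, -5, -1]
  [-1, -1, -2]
x^3 + 6*x^2 + 12*x + 8

Expanding det(x·I − A) (e.g. by cofactor expansion or by noting that A is similar to its Jordan form J, which has the same characteristic polynomial as A) gives
  χ_A(x) = x^3 + 6*x^2 + 12*x + 8
which factors as (x + 2)^3. The eigenvalues (with algebraic multiplicities) are λ = -2 with multiplicity 3.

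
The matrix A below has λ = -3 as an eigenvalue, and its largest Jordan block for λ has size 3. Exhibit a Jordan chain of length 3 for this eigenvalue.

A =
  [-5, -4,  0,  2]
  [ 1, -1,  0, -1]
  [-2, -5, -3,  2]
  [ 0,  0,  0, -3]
A Jordan chain for λ = -3 of length 3:
v_1 = (0, 0, -1, 0)ᵀ
v_2 = (-2, 1, -2, 0)ᵀ
v_3 = (1, 0, 0, 0)ᵀ

Let N = A − (-3)·I. We want v_3 with N^3 v_3 = 0 but N^2 v_3 ≠ 0; then v_{j-1} := N · v_j for j = 3, …, 2.

Pick v_3 = (1, 0, 0, 0)ᵀ.
Then v_2 = N · v_3 = (-2, 1, -2, 0)ᵀ.
Then v_1 = N · v_2 = (0, 0, -1, 0)ᵀ.

Sanity check: (A − (-3)·I) v_1 = (0, 0, 0, 0)ᵀ = 0. ✓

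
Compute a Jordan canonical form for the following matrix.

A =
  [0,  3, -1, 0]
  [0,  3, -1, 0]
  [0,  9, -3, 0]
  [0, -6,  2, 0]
J_2(0) ⊕ J_1(0) ⊕ J_1(0)

The characteristic polynomial is
  det(x·I − A) = x^4

Eigenvalues and multiplicities (the geometric multiplicity of λ is n − rank(A − λI), which equals the number of Jordan blocks for λ):
  λ = 0: algebraic multiplicity = 4, geometric multiplicity = 3

Determining the block sizes for each eigenvalue:
  λ = 0: 3 blocks summing to 4 forces exactly one block of size 2 and the rest size 1 → block sizes [2, 1, 1]

Assembling the blocks gives a Jordan form
J =
  [0, 1, 0, 0]
  [0, 0, 0, 0]
  [0, 0, 0, 0]
  [0, 0, 0, 0]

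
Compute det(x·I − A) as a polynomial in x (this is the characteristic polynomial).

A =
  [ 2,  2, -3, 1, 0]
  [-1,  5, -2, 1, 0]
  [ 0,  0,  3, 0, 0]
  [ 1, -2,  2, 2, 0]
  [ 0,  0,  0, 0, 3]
x^5 - 15*x^4 + 90*x^3 - 270*x^2 + 405*x - 243

Expanding det(x·I − A) (e.g. by cofactor expansion or by noting that A is similar to its Jordan form J, which has the same characteristic polynomial as A) gives
  χ_A(x) = x^5 - 15*x^4 + 90*x^3 - 270*x^2 + 405*x - 243
which factors as (x - 3)^5. The eigenvalues (with algebraic multiplicities) are λ = 3 with multiplicity 5.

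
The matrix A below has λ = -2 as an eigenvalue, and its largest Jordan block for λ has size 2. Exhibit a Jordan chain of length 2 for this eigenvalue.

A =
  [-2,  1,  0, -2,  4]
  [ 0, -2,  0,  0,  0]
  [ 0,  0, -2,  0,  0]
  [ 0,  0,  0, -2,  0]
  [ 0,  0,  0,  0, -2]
A Jordan chain for λ = -2 of length 2:
v_1 = (1, 0, 0, 0, 0)ᵀ
v_2 = (0, 1, 0, 0, 0)ᵀ

Let N = A − (-2)·I. We want v_2 with N^2 v_2 = 0 but N^1 v_2 ≠ 0; then v_{j-1} := N · v_j for j = 2, …, 2.

Pick v_2 = (0, 1, 0, 0, 0)ᵀ.
Then v_1 = N · v_2 = (1, 0, 0, 0, 0)ᵀ.

Sanity check: (A − (-2)·I) v_1 = (0, 0, 0, 0, 0)ᵀ = 0. ✓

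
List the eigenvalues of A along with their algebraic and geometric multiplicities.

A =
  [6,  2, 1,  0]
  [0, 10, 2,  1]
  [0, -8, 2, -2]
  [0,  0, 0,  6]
λ = 6: alg = 4, geom = 2

Step 1 — factor the characteristic polynomial to read off the algebraic multiplicities:
  χ_A(x) = (x - 6)^4

Step 2 — compute geometric multiplicities via the rank-nullity identity g(λ) = n − rank(A − λI):
  rank(A − (6)·I) = 2, so dim ker(A − (6)·I) = n − 2 = 2

Summary:
  λ = 6: algebraic multiplicity = 4, geometric multiplicity = 2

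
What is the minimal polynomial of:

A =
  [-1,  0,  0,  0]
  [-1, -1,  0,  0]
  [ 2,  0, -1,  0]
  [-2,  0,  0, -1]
x^2 + 2*x + 1

The characteristic polynomial is χ_A(x) = (x + 1)^4, so the eigenvalues are known. The minimal polynomial is
  m_A(x) = Π_λ (x − λ)^{k_λ}
where k_λ is the size of the *largest* Jordan block for λ (equivalently, the smallest k with (A − λI)^k v = 0 for every generalised eigenvector v of λ).

  λ = -1: largest Jordan block has size 2, contributing (x + 1)^2

So m_A(x) = (x + 1)^2 = x^2 + 2*x + 1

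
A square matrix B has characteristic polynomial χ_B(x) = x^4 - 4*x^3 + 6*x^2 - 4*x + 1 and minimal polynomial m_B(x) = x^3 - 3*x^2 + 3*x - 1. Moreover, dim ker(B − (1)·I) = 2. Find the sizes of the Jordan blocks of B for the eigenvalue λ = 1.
Block sizes for λ = 1: [3, 1]

Step 1 — from the characteristic polynomial, algebraic multiplicity of λ = 1 is 4. From dim ker(B − (1)·I) = 2, there are exactly 2 Jordan blocks for λ = 1.
Step 2 — from the minimal polynomial, the factor (x − 1)^3 tells us the largest block for λ = 1 has size 3.
Step 3 — with total size 4, 2 blocks, and largest block 3, the block sizes (in nonincreasing order) are [3, 1].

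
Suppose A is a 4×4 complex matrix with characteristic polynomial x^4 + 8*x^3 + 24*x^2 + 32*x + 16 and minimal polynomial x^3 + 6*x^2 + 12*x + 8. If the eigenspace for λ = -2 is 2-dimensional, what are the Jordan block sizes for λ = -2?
Block sizes for λ = -2: [3, 1]

Step 1 — from the characteristic polynomial, algebraic multiplicity of λ = -2 is 4. From dim ker(A − (-2)·I) = 2, there are exactly 2 Jordan blocks for λ = -2.
Step 2 — from the minimal polynomial, the factor (x + 2)^3 tells us the largest block for λ = -2 has size 3.
Step 3 — with total size 4, 2 blocks, and largest block 3, the block sizes (in nonincreasing order) are [3, 1].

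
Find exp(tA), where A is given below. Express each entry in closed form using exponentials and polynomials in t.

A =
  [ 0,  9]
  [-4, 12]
e^{tA} =
  [-6*t*exp(6*t) + exp(6*t), 9*t*exp(6*t)]
  [-4*t*exp(6*t), 6*t*exp(6*t) + exp(6*t)]

Strategy: write A = P · J · P⁻¹ where J is a Jordan canonical form, so e^{tA} = P · e^{tJ} · P⁻¹, and e^{tJ} can be computed block-by-block.

A has Jordan form
J =
  [6, 1]
  [0, 6]
(up to reordering of blocks).

Per-block formulas:
  For a 2×2 Jordan block J_2(6): exp(t · J_2(6)) = e^(6t)·(I + t·N), where N is the 2×2 nilpotent shift.

After assembling e^{tJ} and conjugating by P, we get:

e^{tA} =
  [-6*t*exp(6*t) + exp(6*t), 9*t*exp(6*t)]
  [-4*t*exp(6*t), 6*t*exp(6*t) + exp(6*t)]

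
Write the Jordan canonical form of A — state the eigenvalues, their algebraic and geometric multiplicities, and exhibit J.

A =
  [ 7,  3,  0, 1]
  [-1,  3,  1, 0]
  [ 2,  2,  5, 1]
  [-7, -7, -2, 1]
J_3(4) ⊕ J_1(4)

The characteristic polynomial is
  det(x·I − A) = x^4 - 16*x^3 + 96*x^2 - 256*x + 256 = (x - 4)^4

Eigenvalues and multiplicities (the geometric multiplicity of λ is n − rank(A − λI), which equals the number of Jordan blocks for λ):
  λ = 4: algebraic multiplicity = 4, geometric multiplicity = 2

Determining the block sizes for each eigenvalue:
  λ = 4: with am = 4 and gm = 2, the partition is not yet determined (e.g. several partitions of 4 into 2 parts exist). Let N = A − (4)·I. Computing rank(N^1) = 2, rank(N^2) = 1, rank(N^3) = 0; the number of blocks of size ≥ j is rank(N^{j−1}) − rank(N^j), giving [2, 1, 1]. So we have 1 block(s) of size 3, 1 block(s) of size 1 → block sizes [3, 1]

Assembling the blocks gives a Jordan form
J =
  [4, 1, 0, 0]
  [0, 4, 1, 0]
  [0, 0, 4, 0]
  [0, 0, 0, 4]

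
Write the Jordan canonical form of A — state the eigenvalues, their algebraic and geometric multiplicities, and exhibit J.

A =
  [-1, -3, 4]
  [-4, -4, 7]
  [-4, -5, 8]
J_3(1)

The characteristic polynomial is
  det(x·I − A) = x^3 - 3*x^2 + 3*x - 1 = (x - 1)^3

Eigenvalues and multiplicities (the geometric multiplicity of λ is n − rank(A − λI), which equals the number of Jordan blocks for λ):
  λ = 1: algebraic multiplicity = 3, geometric multiplicity = 1

Determining the block sizes for each eigenvalue:
  λ = 1: one block (gm = 1), so the single block has size am = 3 → block sizes [3]

Assembling the blocks gives a Jordan form
J =
  [1, 1, 0]
  [0, 1, 1]
  [0, 0, 1]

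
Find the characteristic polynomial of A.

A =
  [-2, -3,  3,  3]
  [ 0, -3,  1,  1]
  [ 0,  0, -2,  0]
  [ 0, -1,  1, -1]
x^4 + 8*x^3 + 24*x^2 + 32*x + 16

Expanding det(x·I − A) (e.g. by cofactor expansion or by noting that A is similar to its Jordan form J, which has the same characteristic polynomial as A) gives
  χ_A(x) = x^4 + 8*x^3 + 24*x^2 + 32*x + 16
which factors as (x + 2)^4. The eigenvalues (with algebraic multiplicities) are λ = -2 with multiplicity 4.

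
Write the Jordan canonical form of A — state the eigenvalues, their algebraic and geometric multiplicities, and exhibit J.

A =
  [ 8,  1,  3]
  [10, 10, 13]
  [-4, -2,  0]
J_3(6)

The characteristic polynomial is
  det(x·I − A) = x^3 - 18*x^2 + 108*x - 216 = (x - 6)^3

Eigenvalues and multiplicities (the geometric multiplicity of λ is n − rank(A − λI), which equals the number of Jordan blocks for λ):
  λ = 6: algebraic multiplicity = 3, geometric multiplicity = 1

Determining the block sizes for each eigenvalue:
  λ = 6: one block (gm = 1), so the single block has size am = 3 → block sizes [3]

Assembling the blocks gives a Jordan form
J =
  [6, 1, 0]
  [0, 6, 1]
  [0, 0, 6]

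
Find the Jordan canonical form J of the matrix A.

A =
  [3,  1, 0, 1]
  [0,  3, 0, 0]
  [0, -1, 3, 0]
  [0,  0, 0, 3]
J_2(3) ⊕ J_2(3)

The characteristic polynomial is
  det(x·I − A) = x^4 - 12*x^3 + 54*x^2 - 108*x + 81 = (x - 3)^4

Eigenvalues and multiplicities (the geometric multiplicity of λ is n − rank(A − λI), which equals the number of Jordan blocks for λ):
  λ = 3: algebraic multiplicity = 4, geometric multiplicity = 2

Determining the block sizes for each eigenvalue:
  λ = 3: with am = 4 and gm = 2, the partition is not yet determined (e.g. several partitions of 4 into 2 parts exist). Let N = A − (3)·I. Computing rank(N^1) = 2, rank(N^2) = 0; the number of blocks of size ≥ j is rank(N^{j−1}) − rank(N^j), giving [2, 2]. So we have 2 block(s) of size 2 → block sizes [2, 2]

Assembling the blocks gives a Jordan form
J =
  [3, 1, 0, 0]
  [0, 3, 0, 0]
  [0, 0, 3, 1]
  [0, 0, 0, 3]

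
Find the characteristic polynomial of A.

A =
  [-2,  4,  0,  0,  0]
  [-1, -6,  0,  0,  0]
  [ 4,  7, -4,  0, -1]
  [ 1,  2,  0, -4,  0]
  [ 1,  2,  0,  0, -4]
x^5 + 20*x^4 + 160*x^3 + 640*x^2 + 1280*x + 1024

Expanding det(x·I − A) (e.g. by cofactor expansion or by noting that A is similar to its Jordan form J, which has the same characteristic polynomial as A) gives
  χ_A(x) = x^5 + 20*x^4 + 160*x^3 + 640*x^2 + 1280*x + 1024
which factors as (x + 4)^5. The eigenvalues (with algebraic multiplicities) are λ = -4 with multiplicity 5.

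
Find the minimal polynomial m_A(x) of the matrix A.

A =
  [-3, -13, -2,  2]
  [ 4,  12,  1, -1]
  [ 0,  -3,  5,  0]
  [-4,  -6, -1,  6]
x^3 - 15*x^2 + 75*x - 125

The characteristic polynomial is χ_A(x) = (x - 5)^4, so the eigenvalues are known. The minimal polynomial is
  m_A(x) = Π_λ (x − λ)^{k_λ}
where k_λ is the size of the *largest* Jordan block for λ (equivalently, the smallest k with (A − λI)^k v = 0 for every generalised eigenvector v of λ).

  λ = 5: largest Jordan block has size 3, contributing (x − 5)^3

So m_A(x) = (x - 5)^3 = x^3 - 15*x^2 + 75*x - 125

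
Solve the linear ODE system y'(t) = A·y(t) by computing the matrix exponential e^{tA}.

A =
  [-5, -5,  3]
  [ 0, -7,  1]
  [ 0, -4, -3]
e^{tA} =
  [exp(-5*t), -t^2*exp(-5*t) - 5*t*exp(-5*t), t^2*exp(-5*t)/2 + 3*t*exp(-5*t)]
  [0, -2*t*exp(-5*t) + exp(-5*t), t*exp(-5*t)]
  [0, -4*t*exp(-5*t), 2*t*exp(-5*t) + exp(-5*t)]

Strategy: write A = P · J · P⁻¹ where J is a Jordan canonical form, so e^{tA} = P · e^{tJ} · P⁻¹, and e^{tJ} can be computed block-by-block.

A has Jordan form
J =
  [-5,  1,  0]
  [ 0, -5,  1]
  [ 0,  0, -5]
(up to reordering of blocks).

Per-block formulas:
  For a 3×3 Jordan block J_3(-5): exp(t · J_3(-5)) = e^(-5t)·(I + t·N + (t^2/2)·N^2), where N is the 3×3 nilpotent shift.

After assembling e^{tJ} and conjugating by P, we get:

e^{tA} =
  [exp(-5*t), -t^2*exp(-5*t) - 5*t*exp(-5*t), t^2*exp(-5*t)/2 + 3*t*exp(-5*t)]
  [0, -2*t*exp(-5*t) + exp(-5*t), t*exp(-5*t)]
  [0, -4*t*exp(-5*t), 2*t*exp(-5*t) + exp(-5*t)]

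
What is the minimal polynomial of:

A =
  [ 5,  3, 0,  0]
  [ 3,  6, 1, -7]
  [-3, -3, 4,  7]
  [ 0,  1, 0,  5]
x^3 - 15*x^2 + 75*x - 125

The characteristic polynomial is χ_A(x) = (x - 5)^4, so the eigenvalues are known. The minimal polynomial is
  m_A(x) = Π_λ (x − λ)^{k_λ}
where k_λ is the size of the *largest* Jordan block for λ (equivalently, the smallest k with (A − λI)^k v = 0 for every generalised eigenvector v of λ).

  λ = 5: largest Jordan block has size 3, contributing (x − 5)^3

So m_A(x) = (x - 5)^3 = x^3 - 15*x^2 + 75*x - 125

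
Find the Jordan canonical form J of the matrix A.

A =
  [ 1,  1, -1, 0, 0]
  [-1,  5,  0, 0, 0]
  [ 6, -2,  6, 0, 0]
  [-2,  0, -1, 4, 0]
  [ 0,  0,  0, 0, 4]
J_3(4) ⊕ J_1(4) ⊕ J_1(4)

The characteristic polynomial is
  det(x·I − A) = x^5 - 20*x^4 + 160*x^3 - 640*x^2 + 1280*x - 1024 = (x - 4)^5

Eigenvalues and multiplicities (the geometric multiplicity of λ is n − rank(A − λI), which equals the number of Jordan blocks for λ):
  λ = 4: algebraic multiplicity = 5, geometric multiplicity = 3

Determining the block sizes for each eigenvalue:
  λ = 4: with am = 5 and gm = 3, the partition is not yet determined (e.g. several partitions of 5 into 3 parts exist). Let N = A − (4)·I. Computing rank(N^1) = 2, rank(N^2) = 1, rank(N^3) = 0; the number of blocks of size ≥ j is rank(N^{j−1}) − rank(N^j), giving [3, 1, 1]. So we have 1 block(s) of size 3, 2 block(s) of size 1 → block sizes [3, 1, 1]

Assembling the blocks gives a Jordan form
J =
  [4, 1, 0, 0, 0]
  [0, 4, 1, 0, 0]
  [0, 0, 4, 0, 0]
  [0, 0, 0, 4, 0]
  [0, 0, 0, 0, 4]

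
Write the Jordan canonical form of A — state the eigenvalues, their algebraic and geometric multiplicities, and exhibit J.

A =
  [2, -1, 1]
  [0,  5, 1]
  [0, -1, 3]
J_1(2) ⊕ J_2(4)

The characteristic polynomial is
  det(x·I − A) = x^3 - 10*x^2 + 32*x - 32 = (x - 4)^2*(x - 2)

Eigenvalues and multiplicities (the geometric multiplicity of λ is n − rank(A − λI), which equals the number of Jordan blocks for λ):
  λ = 2: algebraic multiplicity = 1, geometric multiplicity = 1
  λ = 4: algebraic multiplicity = 2, geometric multiplicity = 1

Determining the block sizes for each eigenvalue:
  λ = 2: one block (gm = 1), so the single block has size am = 1 → block sizes [1]
  λ = 4: one block (gm = 1), so the single block has size am = 2 → block sizes [2]

Assembling the blocks gives a Jordan form
J =
  [2, 0, 0]
  [0, 4, 1]
  [0, 0, 4]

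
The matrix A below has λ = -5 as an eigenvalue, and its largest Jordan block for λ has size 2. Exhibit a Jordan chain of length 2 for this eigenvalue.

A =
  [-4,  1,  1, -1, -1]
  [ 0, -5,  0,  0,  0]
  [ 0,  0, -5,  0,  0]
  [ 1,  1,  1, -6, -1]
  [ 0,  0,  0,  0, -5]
A Jordan chain for λ = -5 of length 2:
v_1 = (1, 0, 0, 1, 0)ᵀ
v_2 = (1, 0, 0, 0, 0)ᵀ

Let N = A − (-5)·I. We want v_2 with N^2 v_2 = 0 but N^1 v_2 ≠ 0; then v_{j-1} := N · v_j for j = 2, …, 2.

Pick v_2 = (1, 0, 0, 0, 0)ᵀ.
Then v_1 = N · v_2 = (1, 0, 0, 1, 0)ᵀ.

Sanity check: (A − (-5)·I) v_1 = (0, 0, 0, 0, 0)ᵀ = 0. ✓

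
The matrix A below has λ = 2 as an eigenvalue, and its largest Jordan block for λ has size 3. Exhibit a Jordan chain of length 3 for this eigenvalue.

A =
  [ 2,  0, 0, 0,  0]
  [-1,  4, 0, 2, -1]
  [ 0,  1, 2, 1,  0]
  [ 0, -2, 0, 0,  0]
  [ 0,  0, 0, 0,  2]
A Jordan chain for λ = 2 of length 3:
v_1 = (0, -2, -1, 2, 0)ᵀ
v_2 = (0, -1, 0, 0, 0)ᵀ
v_3 = (1, 0, 0, 0, 0)ᵀ

Let N = A − (2)·I. We want v_3 with N^3 v_3 = 0 but N^2 v_3 ≠ 0; then v_{j-1} := N · v_j for j = 3, …, 2.

Pick v_3 = (1, 0, 0, 0, 0)ᵀ.
Then v_2 = N · v_3 = (0, -1, 0, 0, 0)ᵀ.
Then v_1 = N · v_2 = (0, -2, -1, 2, 0)ᵀ.

Sanity check: (A − (2)·I) v_1 = (0, 0, 0, 0, 0)ᵀ = 0. ✓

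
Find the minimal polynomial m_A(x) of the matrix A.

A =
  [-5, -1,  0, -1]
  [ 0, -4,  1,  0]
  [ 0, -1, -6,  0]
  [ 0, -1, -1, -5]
x^2 + 10*x + 25

The characteristic polynomial is χ_A(x) = (x + 5)^4, so the eigenvalues are known. The minimal polynomial is
  m_A(x) = Π_λ (x − λ)^{k_λ}
where k_λ is the size of the *largest* Jordan block for λ (equivalently, the smallest k with (A − λI)^k v = 0 for every generalised eigenvector v of λ).

  λ = -5: largest Jordan block has size 2, contributing (x + 5)^2

So m_A(x) = (x + 5)^2 = x^2 + 10*x + 25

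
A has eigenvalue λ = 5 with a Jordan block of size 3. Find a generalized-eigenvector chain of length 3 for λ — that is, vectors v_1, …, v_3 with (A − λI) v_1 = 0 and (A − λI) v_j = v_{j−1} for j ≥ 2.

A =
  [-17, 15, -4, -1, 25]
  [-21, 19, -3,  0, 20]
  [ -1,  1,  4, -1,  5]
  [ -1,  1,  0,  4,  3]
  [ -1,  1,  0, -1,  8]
A Jordan chain for λ = 5 of length 3:
v_1 = (-2, -4, 2, 1, 1)ᵀ
v_2 = (1, 0, 1, 1, 1)ᵀ
v_3 = (2, 3, 0, 0, 0)ᵀ

Let N = A − (5)·I. We want v_3 with N^3 v_3 = 0 but N^2 v_3 ≠ 0; then v_{j-1} := N · v_j for j = 3, …, 2.

Pick v_3 = (2, 3, 0, 0, 0)ᵀ.
Then v_2 = N · v_3 = (1, 0, 1, 1, 1)ᵀ.
Then v_1 = N · v_2 = (-2, -4, 2, 1, 1)ᵀ.

Sanity check: (A − (5)·I) v_1 = (0, 0, 0, 0, 0)ᵀ = 0. ✓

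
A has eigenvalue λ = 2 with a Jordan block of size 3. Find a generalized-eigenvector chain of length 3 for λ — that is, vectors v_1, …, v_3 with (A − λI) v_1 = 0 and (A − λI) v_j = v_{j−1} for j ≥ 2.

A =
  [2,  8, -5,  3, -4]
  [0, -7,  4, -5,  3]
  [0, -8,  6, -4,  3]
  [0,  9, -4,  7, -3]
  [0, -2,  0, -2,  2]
A Jordan chain for λ = 2 of length 3:
v_1 = (3, -2, -2, 2, 0)ᵀ
v_2 = (8, -9, -8, 9, -2)ᵀ
v_3 = (0, 1, 0, 0, 0)ᵀ

Let N = A − (2)·I. We want v_3 with N^3 v_3 = 0 but N^2 v_3 ≠ 0; then v_{j-1} := N · v_j for j = 3, …, 2.

Pick v_3 = (0, 1, 0, 0, 0)ᵀ.
Then v_2 = N · v_3 = (8, -9, -8, 9, -2)ᵀ.
Then v_1 = N · v_2 = (3, -2, -2, 2, 0)ᵀ.

Sanity check: (A − (2)·I) v_1 = (0, 0, 0, 0, 0)ᵀ = 0. ✓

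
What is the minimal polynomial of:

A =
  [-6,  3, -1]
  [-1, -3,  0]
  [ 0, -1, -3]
x^3 + 12*x^2 + 48*x + 64

The characteristic polynomial is χ_A(x) = (x + 4)^3, so the eigenvalues are known. The minimal polynomial is
  m_A(x) = Π_λ (x − λ)^{k_λ}
where k_λ is the size of the *largest* Jordan block for λ (equivalently, the smallest k with (A − λI)^k v = 0 for every generalised eigenvector v of λ).

  λ = -4: largest Jordan block has size 3, contributing (x + 4)^3

So m_A(x) = (x + 4)^3 = x^3 + 12*x^2 + 48*x + 64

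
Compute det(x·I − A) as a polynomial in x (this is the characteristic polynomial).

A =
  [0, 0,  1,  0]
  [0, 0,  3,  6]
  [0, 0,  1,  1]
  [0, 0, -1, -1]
x^4

Expanding det(x·I − A) (e.g. by cofactor expansion or by noting that A is similar to its Jordan form J, which has the same characteristic polynomial as A) gives
  χ_A(x) = x^4
which factors as x^4. The eigenvalues (with algebraic multiplicities) are λ = 0 with multiplicity 4.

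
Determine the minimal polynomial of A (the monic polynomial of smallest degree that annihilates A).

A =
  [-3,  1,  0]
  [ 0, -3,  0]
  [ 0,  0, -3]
x^2 + 6*x + 9

The characteristic polynomial is χ_A(x) = (x + 3)^3, so the eigenvalues are known. The minimal polynomial is
  m_A(x) = Π_λ (x − λ)^{k_λ}
where k_λ is the size of the *largest* Jordan block for λ (equivalently, the smallest k with (A − λI)^k v = 0 for every generalised eigenvector v of λ).

  λ = -3: largest Jordan block has size 2, contributing (x + 3)^2

So m_A(x) = (x + 3)^2 = x^2 + 6*x + 9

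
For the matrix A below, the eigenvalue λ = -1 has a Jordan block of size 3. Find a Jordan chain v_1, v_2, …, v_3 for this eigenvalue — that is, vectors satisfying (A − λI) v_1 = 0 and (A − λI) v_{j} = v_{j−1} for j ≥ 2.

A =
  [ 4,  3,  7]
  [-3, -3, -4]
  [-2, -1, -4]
A Jordan chain for λ = -1 of length 3:
v_1 = (2, -1, -1)ᵀ
v_2 = (5, -3, -2)ᵀ
v_3 = (1, 0, 0)ᵀ

Let N = A − (-1)·I. We want v_3 with N^3 v_3 = 0 but N^2 v_3 ≠ 0; then v_{j-1} := N · v_j for j = 3, …, 2.

Pick v_3 = (1, 0, 0)ᵀ.
Then v_2 = N · v_3 = (5, -3, -2)ᵀ.
Then v_1 = N · v_2 = (2, -1, -1)ᵀ.

Sanity check: (A − (-1)·I) v_1 = (0, 0, 0)ᵀ = 0. ✓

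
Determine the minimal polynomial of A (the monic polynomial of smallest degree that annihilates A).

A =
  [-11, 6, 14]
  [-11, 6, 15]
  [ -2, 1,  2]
x^3 + 3*x^2 + 3*x + 1

The characteristic polynomial is χ_A(x) = (x + 1)^3, so the eigenvalues are known. The minimal polynomial is
  m_A(x) = Π_λ (x − λ)^{k_λ}
where k_λ is the size of the *largest* Jordan block for λ (equivalently, the smallest k with (A − λI)^k v = 0 for every generalised eigenvector v of λ).

  λ = -1: largest Jordan block has size 3, contributing (x + 1)^3

So m_A(x) = (x + 1)^3 = x^3 + 3*x^2 + 3*x + 1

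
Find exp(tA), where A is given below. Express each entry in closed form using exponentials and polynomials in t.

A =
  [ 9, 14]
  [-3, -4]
e^{tA} =
  [7*exp(3*t) - 6*exp(2*t), 14*exp(3*t) - 14*exp(2*t)]
  [-3*exp(3*t) + 3*exp(2*t), -6*exp(3*t) + 7*exp(2*t)]

Strategy: write A = P · J · P⁻¹ where J is a Jordan canonical form, so e^{tA} = P · e^{tJ} · P⁻¹, and e^{tJ} can be computed block-by-block.

A has Jordan form
J =
  [2, 0]
  [0, 3]
(up to reordering of blocks).

Per-block formulas:
  For a 1×1 block at λ = 2: exp(t · [2]) = [e^(2t)].
  For a 1×1 block at λ = 3: exp(t · [3]) = [e^(3t)].

After assembling e^{tJ} and conjugating by P, we get:

e^{tA} =
  [7*exp(3*t) - 6*exp(2*t), 14*exp(3*t) - 14*exp(2*t)]
  [-3*exp(3*t) + 3*exp(2*t), -6*exp(3*t) + 7*exp(2*t)]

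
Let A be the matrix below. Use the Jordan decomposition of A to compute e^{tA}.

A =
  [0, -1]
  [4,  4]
e^{tA} =
  [-2*t*exp(2*t) + exp(2*t), -t*exp(2*t)]
  [4*t*exp(2*t), 2*t*exp(2*t) + exp(2*t)]

Strategy: write A = P · J · P⁻¹ where J is a Jordan canonical form, so e^{tA} = P · e^{tJ} · P⁻¹, and e^{tJ} can be computed block-by-block.

A has Jordan form
J =
  [2, 1]
  [0, 2]
(up to reordering of blocks).

Per-block formulas:
  For a 2×2 Jordan block J_2(2): exp(t · J_2(2)) = e^(2t)·(I + t·N), where N is the 2×2 nilpotent shift.

After assembling e^{tJ} and conjugating by P, we get:

e^{tA} =
  [-2*t*exp(2*t) + exp(2*t), -t*exp(2*t)]
  [4*t*exp(2*t), 2*t*exp(2*t) + exp(2*t)]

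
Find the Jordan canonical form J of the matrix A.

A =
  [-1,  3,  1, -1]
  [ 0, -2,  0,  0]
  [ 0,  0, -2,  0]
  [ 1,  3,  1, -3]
J_2(-2) ⊕ J_1(-2) ⊕ J_1(-2)

The characteristic polynomial is
  det(x·I − A) = x^4 + 8*x^3 + 24*x^2 + 32*x + 16 = (x + 2)^4

Eigenvalues and multiplicities (the geometric multiplicity of λ is n − rank(A − λI), which equals the number of Jordan blocks for λ):
  λ = -2: algebraic multiplicity = 4, geometric multiplicity = 3

Determining the block sizes for each eigenvalue:
  λ = -2: 3 blocks summing to 4 forces exactly one block of size 2 and the rest size 1 → block sizes [2, 1, 1]

Assembling the blocks gives a Jordan form
J =
  [-2,  1,  0,  0]
  [ 0, -2,  0,  0]
  [ 0,  0, -2,  0]
  [ 0,  0,  0, -2]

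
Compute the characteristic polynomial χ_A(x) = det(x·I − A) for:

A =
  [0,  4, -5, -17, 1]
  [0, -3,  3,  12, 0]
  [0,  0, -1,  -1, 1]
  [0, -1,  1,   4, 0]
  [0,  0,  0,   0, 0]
x^5

Expanding det(x·I − A) (e.g. by cofactor expansion or by noting that A is similar to its Jordan form J, which has the same characteristic polynomial as A) gives
  χ_A(x) = x^5
which factors as x^5. The eigenvalues (with algebraic multiplicities) are λ = 0 with multiplicity 5.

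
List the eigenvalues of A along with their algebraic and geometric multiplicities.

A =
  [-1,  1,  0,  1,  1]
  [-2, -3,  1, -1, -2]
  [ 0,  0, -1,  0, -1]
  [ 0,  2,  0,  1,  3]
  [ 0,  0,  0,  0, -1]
λ = -1: alg = 5, geom = 2

Step 1 — factor the characteristic polynomial to read off the algebraic multiplicities:
  χ_A(x) = (x + 1)^5

Step 2 — compute geometric multiplicities via the rank-nullity identity g(λ) = n − rank(A − λI):
  rank(A − (-1)·I) = 3, so dim ker(A − (-1)·I) = n − 3 = 2

Summary:
  λ = -1: algebraic multiplicity = 5, geometric multiplicity = 2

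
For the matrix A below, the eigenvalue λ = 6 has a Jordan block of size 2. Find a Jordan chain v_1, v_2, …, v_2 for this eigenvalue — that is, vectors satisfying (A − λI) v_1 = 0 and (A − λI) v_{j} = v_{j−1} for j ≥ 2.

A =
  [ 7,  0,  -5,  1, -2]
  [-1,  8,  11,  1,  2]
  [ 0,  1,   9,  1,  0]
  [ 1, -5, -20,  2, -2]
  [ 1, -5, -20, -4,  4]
A Jordan chain for λ = 6 of length 2:
v_1 = (1, -1, 0, 1, 1)ᵀ
v_2 = (1, 0, 0, 0, 0)ᵀ

Let N = A − (6)·I. We want v_2 with N^2 v_2 = 0 but N^1 v_2 ≠ 0; then v_{j-1} := N · v_j for j = 2, …, 2.

Pick v_2 = (1, 0, 0, 0, 0)ᵀ.
Then v_1 = N · v_2 = (1, -1, 0, 1, 1)ᵀ.

Sanity check: (A − (6)·I) v_1 = (0, 0, 0, 0, 0)ᵀ = 0. ✓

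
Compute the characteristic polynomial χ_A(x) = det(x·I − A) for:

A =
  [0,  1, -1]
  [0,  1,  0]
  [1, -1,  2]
x^3 - 3*x^2 + 3*x - 1

Expanding det(x·I − A) (e.g. by cofactor expansion or by noting that A is similar to its Jordan form J, which has the same characteristic polynomial as A) gives
  χ_A(x) = x^3 - 3*x^2 + 3*x - 1
which factors as (x - 1)^3. The eigenvalues (with algebraic multiplicities) are λ = 1 with multiplicity 3.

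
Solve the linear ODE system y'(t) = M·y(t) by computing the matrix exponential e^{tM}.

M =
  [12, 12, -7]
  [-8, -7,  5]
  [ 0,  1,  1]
e^{tM} =
  [2*t^2*exp(2*t) + 10*t*exp(2*t) + exp(2*t), 5*t^2*exp(2*t)/2 + 12*t*exp(2*t), -3*t^2*exp(2*t)/2 - 7*t*exp(2*t)]
  [-4*t^2*exp(2*t) - 8*t*exp(2*t), -5*t^2*exp(2*t) - 9*t*exp(2*t) + exp(2*t), 3*t^2*exp(2*t) + 5*t*exp(2*t)]
  [-4*t^2*exp(2*t), -5*t^2*exp(2*t) + t*exp(2*t), 3*t^2*exp(2*t) - t*exp(2*t) + exp(2*t)]

Strategy: write M = P · J · P⁻¹ where J is a Jordan canonical form, so e^{tM} = P · e^{tJ} · P⁻¹, and e^{tJ} can be computed block-by-block.

M has Jordan form
J =
  [2, 1, 0]
  [0, 2, 1]
  [0, 0, 2]
(up to reordering of blocks).

Per-block formulas:
  For a 3×3 Jordan block J_3(2): exp(t · J_3(2)) = e^(2t)·(I + t·N + (t^2/2)·N^2), where N is the 3×3 nilpotent shift.

After assembling e^{tJ} and conjugating by P, we get:

e^{tM} =
  [2*t^2*exp(2*t) + 10*t*exp(2*t) + exp(2*t), 5*t^2*exp(2*t)/2 + 12*t*exp(2*t), -3*t^2*exp(2*t)/2 - 7*t*exp(2*t)]
  [-4*t^2*exp(2*t) - 8*t*exp(2*t), -5*t^2*exp(2*t) - 9*t*exp(2*t) + exp(2*t), 3*t^2*exp(2*t) + 5*t*exp(2*t)]
  [-4*t^2*exp(2*t), -5*t^2*exp(2*t) + t*exp(2*t), 3*t^2*exp(2*t) - t*exp(2*t) + exp(2*t)]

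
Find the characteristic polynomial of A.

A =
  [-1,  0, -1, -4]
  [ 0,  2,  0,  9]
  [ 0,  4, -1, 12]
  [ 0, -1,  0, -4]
x^4 + 4*x^3 + 6*x^2 + 4*x + 1

Expanding det(x·I − A) (e.g. by cofactor expansion or by noting that A is similar to its Jordan form J, which has the same characteristic polynomial as A) gives
  χ_A(x) = x^4 + 4*x^3 + 6*x^2 + 4*x + 1
which factors as (x + 1)^4. The eigenvalues (with algebraic multiplicities) are λ = -1 with multiplicity 4.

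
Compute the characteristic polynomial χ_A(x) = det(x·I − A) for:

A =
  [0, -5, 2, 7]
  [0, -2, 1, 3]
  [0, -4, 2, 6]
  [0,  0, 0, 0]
x^4

Expanding det(x·I − A) (e.g. by cofactor expansion or by noting that A is similar to its Jordan form J, which has the same characteristic polynomial as A) gives
  χ_A(x) = x^4
which factors as x^4. The eigenvalues (with algebraic multiplicities) are λ = 0 with multiplicity 4.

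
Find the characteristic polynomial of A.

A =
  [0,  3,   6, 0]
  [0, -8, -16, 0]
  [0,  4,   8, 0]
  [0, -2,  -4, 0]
x^4

Expanding det(x·I − A) (e.g. by cofactor expansion or by noting that A is similar to its Jordan form J, which has the same characteristic polynomial as A) gives
  χ_A(x) = x^4
which factors as x^4. The eigenvalues (with algebraic multiplicities) are λ = 0 with multiplicity 4.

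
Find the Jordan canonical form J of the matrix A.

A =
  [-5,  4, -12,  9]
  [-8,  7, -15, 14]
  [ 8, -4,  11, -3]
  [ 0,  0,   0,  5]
J_1(3) ⊕ J_3(5)

The characteristic polynomial is
  det(x·I − A) = x^4 - 18*x^3 + 120*x^2 - 350*x + 375 = (x - 5)^3*(x - 3)

Eigenvalues and multiplicities (the geometric multiplicity of λ is n − rank(A − λI), which equals the number of Jordan blocks for λ):
  λ = 3: algebraic multiplicity = 1, geometric multiplicity = 1
  λ = 5: algebraic multiplicity = 3, geometric multiplicity = 1

Determining the block sizes for each eigenvalue:
  λ = 3: one block (gm = 1), so the single block has size am = 1 → block sizes [1]
  λ = 5: one block (gm = 1), so the single block has size am = 3 → block sizes [3]

Assembling the blocks gives a Jordan form
J =
  [3, 0, 0, 0]
  [0, 5, 1, 0]
  [0, 0, 5, 1]
  [0, 0, 0, 5]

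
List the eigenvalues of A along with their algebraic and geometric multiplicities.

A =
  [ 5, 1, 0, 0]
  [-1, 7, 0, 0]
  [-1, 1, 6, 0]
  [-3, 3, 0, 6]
λ = 6: alg = 4, geom = 3

Step 1 — factor the characteristic polynomial to read off the algebraic multiplicities:
  χ_A(x) = (x - 6)^4

Step 2 — compute geometric multiplicities via the rank-nullity identity g(λ) = n − rank(A − λI):
  rank(A − (6)·I) = 1, so dim ker(A − (6)·I) = n − 1 = 3

Summary:
  λ = 6: algebraic multiplicity = 4, geometric multiplicity = 3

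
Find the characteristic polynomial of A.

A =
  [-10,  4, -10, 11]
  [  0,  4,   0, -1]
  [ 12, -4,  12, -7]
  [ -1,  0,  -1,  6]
x^4 - 12*x^3 + 48*x^2 - 64*x

Expanding det(x·I − A) (e.g. by cofactor expansion or by noting that A is similar to its Jordan form J, which has the same characteristic polynomial as A) gives
  χ_A(x) = x^4 - 12*x^3 + 48*x^2 - 64*x
which factors as x*(x - 4)^3. The eigenvalues (with algebraic multiplicities) are λ = 0 with multiplicity 1, λ = 4 with multiplicity 3.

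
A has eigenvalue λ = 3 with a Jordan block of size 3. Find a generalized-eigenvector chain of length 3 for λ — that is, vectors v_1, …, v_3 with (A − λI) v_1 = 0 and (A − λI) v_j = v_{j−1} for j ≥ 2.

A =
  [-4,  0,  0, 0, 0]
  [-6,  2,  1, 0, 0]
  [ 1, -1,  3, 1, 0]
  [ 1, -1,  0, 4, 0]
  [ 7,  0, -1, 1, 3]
A Jordan chain for λ = 3 of length 3:
v_1 = (0, -1, -1, -1, 0)ᵀ
v_2 = (0, 1, 0, 0, -1)ᵀ
v_3 = (0, 0, 1, 0, 0)ᵀ

Let N = A − (3)·I. We want v_3 with N^3 v_3 = 0 but N^2 v_3 ≠ 0; then v_{j-1} := N · v_j for j = 3, …, 2.

Pick v_3 = (0, 0, 1, 0, 0)ᵀ.
Then v_2 = N · v_3 = (0, 1, 0, 0, -1)ᵀ.
Then v_1 = N · v_2 = (0, -1, -1, -1, 0)ᵀ.

Sanity check: (A − (3)·I) v_1 = (0, 0, 0, 0, 0)ᵀ = 0. ✓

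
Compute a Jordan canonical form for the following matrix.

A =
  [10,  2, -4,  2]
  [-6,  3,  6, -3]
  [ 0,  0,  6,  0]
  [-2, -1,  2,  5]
J_2(6) ⊕ J_1(6) ⊕ J_1(6)

The characteristic polynomial is
  det(x·I − A) = x^4 - 24*x^3 + 216*x^2 - 864*x + 1296 = (x - 6)^4

Eigenvalues and multiplicities (the geometric multiplicity of λ is n − rank(A − λI), which equals the number of Jordan blocks for λ):
  λ = 6: algebraic multiplicity = 4, geometric multiplicity = 3

Determining the block sizes for each eigenvalue:
  λ = 6: 3 blocks summing to 4 forces exactly one block of size 2 and the rest size 1 → block sizes [2, 1, 1]

Assembling the blocks gives a Jordan form
J =
  [6, 1, 0, 0]
  [0, 6, 0, 0]
  [0, 0, 6, 0]
  [0, 0, 0, 6]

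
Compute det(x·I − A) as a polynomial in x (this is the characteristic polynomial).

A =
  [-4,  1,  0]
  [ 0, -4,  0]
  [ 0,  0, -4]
x^3 + 12*x^2 + 48*x + 64

Expanding det(x·I − A) (e.g. by cofactor expansion or by noting that A is similar to its Jordan form J, which has the same characteristic polynomial as A) gives
  χ_A(x) = x^3 + 12*x^2 + 48*x + 64
which factors as (x + 4)^3. The eigenvalues (with algebraic multiplicities) are λ = -4 with multiplicity 3.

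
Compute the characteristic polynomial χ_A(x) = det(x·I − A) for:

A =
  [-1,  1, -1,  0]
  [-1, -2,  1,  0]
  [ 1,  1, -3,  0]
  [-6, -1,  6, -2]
x^4 + 8*x^3 + 24*x^2 + 32*x + 16

Expanding det(x·I − A) (e.g. by cofactor expansion or by noting that A is similar to its Jordan form J, which has the same characteristic polynomial as A) gives
  χ_A(x) = x^4 + 8*x^3 + 24*x^2 + 32*x + 16
which factors as (x + 2)^4. The eigenvalues (with algebraic multiplicities) are λ = -2 with multiplicity 4.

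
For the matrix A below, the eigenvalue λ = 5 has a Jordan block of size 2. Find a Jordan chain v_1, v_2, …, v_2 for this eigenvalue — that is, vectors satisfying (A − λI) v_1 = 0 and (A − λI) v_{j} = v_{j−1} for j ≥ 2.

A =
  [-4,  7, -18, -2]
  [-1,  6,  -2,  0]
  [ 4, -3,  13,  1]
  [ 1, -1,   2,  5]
A Jordan chain for λ = 5 of length 2:
v_1 = (-9, -1, 4, 1)ᵀ
v_2 = (1, 0, 0, 0)ᵀ

Let N = A − (5)·I. We want v_2 with N^2 v_2 = 0 but N^1 v_2 ≠ 0; then v_{j-1} := N · v_j for j = 2, …, 2.

Pick v_2 = (1, 0, 0, 0)ᵀ.
Then v_1 = N · v_2 = (-9, -1, 4, 1)ᵀ.

Sanity check: (A − (5)·I) v_1 = (0, 0, 0, 0)ᵀ = 0. ✓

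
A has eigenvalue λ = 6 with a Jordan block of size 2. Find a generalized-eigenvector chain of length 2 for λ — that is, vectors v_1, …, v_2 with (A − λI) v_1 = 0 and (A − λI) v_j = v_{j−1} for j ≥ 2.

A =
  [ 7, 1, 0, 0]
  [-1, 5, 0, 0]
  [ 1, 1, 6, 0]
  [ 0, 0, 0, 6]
A Jordan chain for λ = 6 of length 2:
v_1 = (1, -1, 1, 0)ᵀ
v_2 = (1, 0, 0, 0)ᵀ

Let N = A − (6)·I. We want v_2 with N^2 v_2 = 0 but N^1 v_2 ≠ 0; then v_{j-1} := N · v_j for j = 2, …, 2.

Pick v_2 = (1, 0, 0, 0)ᵀ.
Then v_1 = N · v_2 = (1, -1, 1, 0)ᵀ.

Sanity check: (A − (6)·I) v_1 = (0, 0, 0, 0)ᵀ = 0. ✓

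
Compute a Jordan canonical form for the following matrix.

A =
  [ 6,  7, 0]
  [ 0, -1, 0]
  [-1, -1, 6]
J_1(-1) ⊕ J_2(6)

The characteristic polynomial is
  det(x·I − A) = x^3 - 11*x^2 + 24*x + 36 = (x - 6)^2*(x + 1)

Eigenvalues and multiplicities (the geometric multiplicity of λ is n − rank(A − λI), which equals the number of Jordan blocks for λ):
  λ = -1: algebraic multiplicity = 1, geometric multiplicity = 1
  λ = 6: algebraic multiplicity = 2, geometric multiplicity = 1

Determining the block sizes for each eigenvalue:
  λ = -1: one block (gm = 1), so the single block has size am = 1 → block sizes [1]
  λ = 6: one block (gm = 1), so the single block has size am = 2 → block sizes [2]

Assembling the blocks gives a Jordan form
J =
  [-1, 0, 0]
  [ 0, 6, 1]
  [ 0, 0, 6]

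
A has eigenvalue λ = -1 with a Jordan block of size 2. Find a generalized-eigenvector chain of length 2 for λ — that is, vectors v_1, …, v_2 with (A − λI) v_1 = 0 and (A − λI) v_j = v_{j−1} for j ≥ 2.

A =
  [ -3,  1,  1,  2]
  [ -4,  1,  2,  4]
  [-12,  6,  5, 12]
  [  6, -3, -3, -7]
A Jordan chain for λ = -1 of length 2:
v_1 = (-2, -4, -12, 6)ᵀ
v_2 = (1, 0, 0, 0)ᵀ

Let N = A − (-1)·I. We want v_2 with N^2 v_2 = 0 but N^1 v_2 ≠ 0; then v_{j-1} := N · v_j for j = 2, …, 2.

Pick v_2 = (1, 0, 0, 0)ᵀ.
Then v_1 = N · v_2 = (-2, -4, -12, 6)ᵀ.

Sanity check: (A − (-1)·I) v_1 = (0, 0, 0, 0)ᵀ = 0. ✓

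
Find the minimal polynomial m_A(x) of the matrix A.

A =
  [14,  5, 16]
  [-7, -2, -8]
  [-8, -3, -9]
x^3 - 3*x^2 + 3*x - 1

The characteristic polynomial is χ_A(x) = (x - 1)^3, so the eigenvalues are known. The minimal polynomial is
  m_A(x) = Π_λ (x − λ)^{k_λ}
where k_λ is the size of the *largest* Jordan block for λ (equivalently, the smallest k with (A − λI)^k v = 0 for every generalised eigenvector v of λ).

  λ = 1: largest Jordan block has size 3, contributing (x − 1)^3

So m_A(x) = (x - 1)^3 = x^3 - 3*x^2 + 3*x - 1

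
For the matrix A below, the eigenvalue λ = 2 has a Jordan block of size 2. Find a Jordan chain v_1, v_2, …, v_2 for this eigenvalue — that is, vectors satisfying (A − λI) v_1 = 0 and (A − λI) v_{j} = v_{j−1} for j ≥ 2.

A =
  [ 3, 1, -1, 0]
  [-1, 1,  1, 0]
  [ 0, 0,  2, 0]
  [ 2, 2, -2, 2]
A Jordan chain for λ = 2 of length 2:
v_1 = (1, -1, 0, 2)ᵀ
v_2 = (1, 0, 0, 0)ᵀ

Let N = A − (2)·I. We want v_2 with N^2 v_2 = 0 but N^1 v_2 ≠ 0; then v_{j-1} := N · v_j for j = 2, …, 2.

Pick v_2 = (1, 0, 0, 0)ᵀ.
Then v_1 = N · v_2 = (1, -1, 0, 2)ᵀ.

Sanity check: (A − (2)·I) v_1 = (0, 0, 0, 0)ᵀ = 0. ✓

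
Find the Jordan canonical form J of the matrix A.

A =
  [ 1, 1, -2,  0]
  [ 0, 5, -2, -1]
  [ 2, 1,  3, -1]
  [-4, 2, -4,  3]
J_3(3) ⊕ J_1(3)

The characteristic polynomial is
  det(x·I − A) = x^4 - 12*x^3 + 54*x^2 - 108*x + 81 = (x - 3)^4

Eigenvalues and multiplicities (the geometric multiplicity of λ is n − rank(A − λI), which equals the number of Jordan blocks for λ):
  λ = 3: algebraic multiplicity = 4, geometric multiplicity = 2

Determining the block sizes for each eigenvalue:
  λ = 3: with am = 4 and gm = 2, the partition is not yet determined (e.g. several partitions of 4 into 2 parts exist). Let N = A − (3)·I. Computing rank(N^1) = 2, rank(N^2) = 1, rank(N^3) = 0; the number of blocks of size ≥ j is rank(N^{j−1}) − rank(N^j), giving [2, 1, 1]. So we have 1 block(s) of size 3, 1 block(s) of size 1 → block sizes [3, 1]

Assembling the blocks gives a Jordan form
J =
  [3, 1, 0, 0]
  [0, 3, 1, 0]
  [0, 0, 3, 0]
  [0, 0, 0, 3]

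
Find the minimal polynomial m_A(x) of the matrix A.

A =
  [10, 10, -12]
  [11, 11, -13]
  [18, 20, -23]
x^3 + 2*x^2 - 7*x + 4

The characteristic polynomial is χ_A(x) = (x - 1)^2*(x + 4), so the eigenvalues are known. The minimal polynomial is
  m_A(x) = Π_λ (x − λ)^{k_λ}
where k_λ is the size of the *largest* Jordan block for λ (equivalently, the smallest k with (A − λI)^k v = 0 for every generalised eigenvector v of λ).

  λ = -4: largest Jordan block has size 1, contributing (x + 4)
  λ = 1: largest Jordan block has size 2, contributing (x − 1)^2

So m_A(x) = (x - 1)^2*(x + 4) = x^3 + 2*x^2 - 7*x + 4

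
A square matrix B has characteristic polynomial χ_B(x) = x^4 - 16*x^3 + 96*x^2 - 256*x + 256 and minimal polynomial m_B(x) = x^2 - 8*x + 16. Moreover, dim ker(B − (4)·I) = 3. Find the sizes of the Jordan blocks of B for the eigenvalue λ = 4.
Block sizes for λ = 4: [2, 1, 1]

Step 1 — from the characteristic polynomial, algebraic multiplicity of λ = 4 is 4. From dim ker(B − (4)·I) = 3, there are exactly 3 Jordan blocks for λ = 4.
Step 2 — from the minimal polynomial, the factor (x − 4)^2 tells us the largest block for λ = 4 has size 2.
Step 3 — with total size 4, 3 blocks, and largest block 2, the block sizes (in nonincreasing order) are [2, 1, 1].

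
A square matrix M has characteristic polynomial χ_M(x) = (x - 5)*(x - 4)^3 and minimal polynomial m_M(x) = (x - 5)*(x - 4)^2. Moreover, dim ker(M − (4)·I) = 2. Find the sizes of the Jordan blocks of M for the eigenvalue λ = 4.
Block sizes for λ = 4: [2, 1]

Step 1 — from the characteristic polynomial, algebraic multiplicity of λ = 4 is 3. From dim ker(M − (4)·I) = 2, there are exactly 2 Jordan blocks for λ = 4.
Step 2 — from the minimal polynomial, the factor (x − 4)^2 tells us the largest block for λ = 4 has size 2.
Step 3 — with total size 3, 2 blocks, and largest block 2, the block sizes (in nonincreasing order) are [2, 1].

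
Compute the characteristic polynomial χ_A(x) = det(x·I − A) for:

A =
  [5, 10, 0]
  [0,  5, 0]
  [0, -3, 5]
x^3 - 15*x^2 + 75*x - 125

Expanding det(x·I − A) (e.g. by cofactor expansion or by noting that A is similar to its Jordan form J, which has the same characteristic polynomial as A) gives
  χ_A(x) = x^3 - 15*x^2 + 75*x - 125
which factors as (x - 5)^3. The eigenvalues (with algebraic multiplicities) are λ = 5 with multiplicity 3.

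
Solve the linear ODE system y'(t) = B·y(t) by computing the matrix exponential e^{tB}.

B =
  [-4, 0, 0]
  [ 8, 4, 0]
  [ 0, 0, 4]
e^{tB} =
  [exp(-4*t), 0, 0]
  [exp(4*t) - exp(-4*t), exp(4*t), 0]
  [0, 0, exp(4*t)]

Strategy: write B = P · J · P⁻¹ where J is a Jordan canonical form, so e^{tB} = P · e^{tJ} · P⁻¹, and e^{tJ} can be computed block-by-block.

B has Jordan form
J =
  [-4, 0, 0]
  [ 0, 4, 0]
  [ 0, 0, 4]
(up to reordering of blocks).

Per-block formulas:
  For a 1×1 block at λ = 4: exp(t · [4]) = [e^(4t)].
  For a 1×1 block at λ = -4: exp(t · [-4]) = [e^(-4t)].

After assembling e^{tJ} and conjugating by P, we get:

e^{tB} =
  [exp(-4*t), 0, 0]
  [exp(4*t) - exp(-4*t), exp(4*t), 0]
  [0, 0, exp(4*t)]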